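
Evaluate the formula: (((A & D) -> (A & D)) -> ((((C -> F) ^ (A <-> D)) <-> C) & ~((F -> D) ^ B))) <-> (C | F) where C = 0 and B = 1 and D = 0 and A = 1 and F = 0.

A & D = 1 & 0 = 0
A & D = 1 & 0 = 0
(A & D) -> (A & D) = 0 -> 0 = 1
C -> F = 0 -> 0 = 1
A <-> D = 1 <-> 0 = 0
(C -> F) ^ (A <-> D) = 1 ^ 0 = 1
((C -> F) ^ (A <-> D)) <-> C = 1 <-> 0 = 0
F -> D = 0 -> 0 = 1
(F -> D) ^ B = 1 ^ 1 = 0
~((F -> D) ^ B) = ~0 = 1
(((C -> F) ^ (A <-> D)) <-> C) & ~((F -> D) ^ B) = 0 & 1 = 0
((A & D) -> (A & D)) -> ((((C -> F) ^ (A <-> D)) <-> C) & ~((F -> D) ^ B)) = 1 -> 0 = 0
C | F = 0 | 0 = 0
(((A & D) -> (A & D)) -> ((((C -> F) ^ (A <-> D)) <-> C) & ~((F -> D) ^ B))) <-> (C | F) = 0 <-> 0 = 1

1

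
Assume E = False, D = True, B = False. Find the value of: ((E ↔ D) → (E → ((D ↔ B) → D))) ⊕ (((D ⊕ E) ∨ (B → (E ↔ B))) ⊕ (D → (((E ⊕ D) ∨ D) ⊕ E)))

E ↔ D = False ↔ True = False
D ↔ B = True ↔ False = False
(D ↔ B) → D = False → True = True
E → ((D ↔ B) → D) = False → True = True
(E ↔ D) → (E → ((D ↔ B) → D)) = False → True = True
D ⊕ E = True ⊕ False = True
E ↔ B = False ↔ False = True
B → (E ↔ B) = False → True = True
(D ⊕ E) ∨ (B → (E ↔ B)) = True ∨ True = True
E ⊕ D = False ⊕ True = True
(E ⊕ D) ∨ D = True ∨ True = True
((E ⊕ D) ∨ D) ⊕ E = True ⊕ False = True
D → (((E ⊕ D) ∨ D) ⊕ E) = True → True = True
((D ⊕ E) ∨ (B → (E ↔ B))) ⊕ (D → (((E ⊕ D) ∨ D) ⊕ E)) = True ⊕ True = False
((E ↔ D) → (E → ((D ↔ B) → D))) ⊕ (((D ⊕ E) ∨ (B → (E ↔ B))) ⊕ (D → (((E ⊕ D) ∨ D) ⊕ E))) = True ⊕ False = True

True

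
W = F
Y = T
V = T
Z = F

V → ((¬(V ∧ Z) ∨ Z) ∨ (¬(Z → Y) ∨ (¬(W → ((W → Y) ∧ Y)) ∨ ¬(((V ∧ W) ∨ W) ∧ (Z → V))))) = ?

Substituting W=F, Y=T, V=T, Z=F:
V ∧ Z = T ∧ F = F
¬(V ∧ Z) = ¬F = T
¬(V ∧ Z) ∨ Z = T ∨ F = T
Z → Y = F → T = T
¬(Z → Y) = ¬T = F
W → Y = F → T = T
(W → Y) ∧ Y = T ∧ T = T
W → ((W → Y) ∧ Y) = F → T = T
¬(W → ((W → Y) ∧ Y)) = ¬T = F
V ∧ W = T ∧ F = F
(V ∧ W) ∨ W = F ∨ F = F
Z → V = F → T = T
((V ∧ W) ∨ W) ∧ (Z → V) = F ∧ T = F
¬(((V ∧ W) ∨ W) ∧ (Z → V)) = ¬F = T
¬(W → ((W → Y) ∧ Y)) ∨ ¬(((V ∧ W) ∨ W) ∧ (Z → V)) = F ∨ T = T
¬(Z → Y) ∨ (¬(W → ((W → Y) ∧ Y)) ∨ ¬(((V ∧ W) ∨ W) ∧ (Z → V))) = F ∨ T = T
(¬(V ∧ Z) ∨ Z) ∨ (¬(Z → Y) ∨ (¬(W → ((W → Y) ∧ Y)) ∨ ¬(((V ∧ W) ∨ W) ∧ (Z → V)))) = T ∨ T = T
V → ((¬(V ∧ Z) ∨ Z) ∨ (¬(Z → Y) ∨ (¬(W → ((W → Y) ∧ Y)) ∨ ¬(((V ∧ W) ∨ W) ∧ (Z → V))))) = T → T = T

T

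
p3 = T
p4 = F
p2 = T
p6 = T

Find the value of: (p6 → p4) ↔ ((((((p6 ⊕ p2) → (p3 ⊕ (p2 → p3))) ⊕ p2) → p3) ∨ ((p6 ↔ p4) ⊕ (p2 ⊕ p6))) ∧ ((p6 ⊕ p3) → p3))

F

p6 → p4 = T → F = F
p6 ⊕ p2 = T ⊕ T = F
p2 → p3 = T → T = T
p3 ⊕ (p2 → p3) = T ⊕ T = F
(p6 ⊕ p2) → (p3 ⊕ (p2 → p3)) = F → F = T
((p6 ⊕ p2) → (p3 ⊕ (p2 → p3))) ⊕ p2 = T ⊕ T = F
(((p6 ⊕ p2) → (p3 ⊕ (p2 → p3))) ⊕ p2) → p3 = F → T = T
p6 ↔ p4 = T ↔ F = F
p2 ⊕ p6 = T ⊕ T = F
(p6 ↔ p4) ⊕ (p2 ⊕ p6) = F ⊕ F = F
((((p6 ⊕ p2) → (p3 ⊕ (p2 → p3))) ⊕ p2) → p3) ∨ ((p6 ↔ p4) ⊕ (p2 ⊕ p6)) = T ∨ F = T
p6 ⊕ p3 = T ⊕ T = F
(p6 ⊕ p3) → p3 = F → T = T
(((((p6 ⊕ p2) → (p3 ⊕ (p2 → p3))) ⊕ p2) → p3) ∨ ((p6 ↔ p4) ⊕ (p2 ⊕ p6))) ∧ ((p6 ⊕ p3) → p3) = T ∧ T = T
(p6 → p4) ↔ ((((((p6 ⊕ p2) → (p3 ⊕ (p2 → p3))) ⊕ p2) → p3) ∨ ((p6 ↔ p4) ⊕ (p2 ⊕ p6))) ∧ ((p6 ⊕ p3) → p3)) = F ↔ T = F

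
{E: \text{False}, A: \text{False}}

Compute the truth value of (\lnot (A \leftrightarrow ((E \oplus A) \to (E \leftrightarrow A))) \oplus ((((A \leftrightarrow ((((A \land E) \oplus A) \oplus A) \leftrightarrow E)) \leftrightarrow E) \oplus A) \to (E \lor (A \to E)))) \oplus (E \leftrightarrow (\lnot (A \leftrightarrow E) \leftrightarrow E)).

\text{False}

E \oplus A = \text{False} \oplus \text{False} = \text{False}
E \leftrightarrow A = \text{False} \leftrightarrow \text{False} = \text{True}
(E \oplus A) \to (E \leftrightarrow A) = \text{False} \to \text{True} = \text{True}
A \leftrightarrow ((E \oplus A) \to (E \leftrightarrow A)) = \text{False} \leftrightarrow \text{True} = \text{False}
\lnot (A \leftrightarrow ((E \oplus A) \to (E \leftrightarrow A))) = \lnot \text{False} = \text{True}
A \land E = \text{False} \land \text{False} = \text{False}
(A \land E) \oplus A = \text{False} \oplus \text{False} = \text{False}
((A \land E) \oplus A) \oplus A = \text{False} \oplus \text{False} = \text{False}
(((A \land E) \oplus A) \oplus A) \leftrightarrow E = \text{False} \leftrightarrow \text{False} = \text{True}
A \leftrightarrow ((((A \land E) \oplus A) \oplus A) \leftrightarrow E) = \text{False} \leftrightarrow \text{True} = \text{False}
(A \leftrightarrow ((((A \land E) \oplus A) \oplus A) \leftrightarrow E)) \leftrightarrow E = \text{False} \leftrightarrow \text{False} = \text{True}
((A \leftrightarrow ((((A \land E) \oplus A) \oplus A) \leftrightarrow E)) \leftrightarrow E) \oplus A = \text{True} \oplus \text{False} = \text{True}
A \to E = \text{False} \to \text{False} = \text{True}
E \lor (A \to E) = \text{False} \lor \text{True} = \text{True}
(((A \leftrightarrow ((((A \land E) \oplus A) \oplus A) \leftrightarrow E)) \leftrightarrow E) \oplus A) \to (E \lor (A \to E)) = \text{True} \to \text{True} = \text{True}
\lnot (A \leftrightarrow ((E \oplus A) \to (E \leftrightarrow A))) \oplus ((((A \leftrightarrow ((((A \land E) \oplus A) \oplus A) \leftrightarrow E)) \leftrightarrow E) \oplus A) \to (E \lor (A \to E))) = \text{True} \oplus \text{True} = \text{False}
A \leftrightarrow E = \text{False} \leftrightarrow \text{False} = \text{True}
\lnot (A \leftrightarrow E) = \lnot \text{True} = \text{False}
\lnot (A \leftrightarrow E) \leftrightarrow E = \text{False} \leftrightarrow \text{False} = \text{True}
E \leftrightarrow (\lnot (A \leftrightarrow E) \leftrightarrow E) = \text{False} \leftrightarrow \text{True} = \text{False}
(\lnot (A \leftrightarrow ((E \oplus A) \to (E \leftrightarrow A))) \oplus ((((A \leftrightarrow ((((A \land E) \oplus A) \oplus A) \leftrightarrow E)) \leftrightarrow E) \oplus A) \to (E \lor (A \to E)))) \oplus (E \leftrightarrow (\lnot (A \leftrightarrow E) \leftrightarrow E)) = \text{False} \oplus \text{False} = \text{False}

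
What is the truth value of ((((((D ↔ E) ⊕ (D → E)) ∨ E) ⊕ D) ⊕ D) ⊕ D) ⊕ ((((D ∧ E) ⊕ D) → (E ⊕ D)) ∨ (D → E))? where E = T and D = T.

D ↔ E = T ↔ T = T
D → E = T → T = T
(D ↔ E) ⊕ (D → E) = T ⊕ T = F
((D ↔ E) ⊕ (D → E)) ∨ E = F ∨ T = T
(((D ↔ E) ⊕ (D → E)) ∨ E) ⊕ D = T ⊕ T = F
((((D ↔ E) ⊕ (D → E)) ∨ E) ⊕ D) ⊕ D = F ⊕ T = T
(((((D ↔ E) ⊕ (D → E)) ∨ E) ⊕ D) ⊕ D) ⊕ D = T ⊕ T = F
D ∧ E = T ∧ T = T
(D ∧ E) ⊕ D = T ⊕ T = F
E ⊕ D = T ⊕ T = F
((D ∧ E) ⊕ D) → (E ⊕ D) = F → F = T
D → E = T → T = T
(((D ∧ E) ⊕ D) → (E ⊕ D)) ∨ (D → E) = T ∨ T = T
((((((D ↔ E) ⊕ (D → E)) ∨ E) ⊕ D) ⊕ D) ⊕ D) ⊕ ((((D ∧ E) ⊕ D) → (E ⊕ D)) ∨ (D → E)) = F ⊕ T = T

T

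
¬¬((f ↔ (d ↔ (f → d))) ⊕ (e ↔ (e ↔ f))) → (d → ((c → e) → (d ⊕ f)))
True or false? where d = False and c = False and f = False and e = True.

f → d = False → False = True
d ↔ (f → d) = False ↔ True = False
f ↔ (d ↔ (f → d)) = False ↔ False = True
e ↔ f = True ↔ False = False
e ↔ (e ↔ f) = True ↔ False = False
(f ↔ (d ↔ (f → d))) ⊕ (e ↔ (e ↔ f)) = True ⊕ False = True
¬((f ↔ (d ↔ (f → d))) ⊕ (e ↔ (e ↔ f))) = ¬True = False
¬¬((f ↔ (d ↔ (f → d))) ⊕ (e ↔ (e ↔ f))) = ¬False = True
c → e = False → True = True
d ⊕ f = False ⊕ False = False
(c → e) → (d ⊕ f) = True → False = False
d → ((c → e) → (d ⊕ f)) = False → False = True
¬¬((f ↔ (d ↔ (f → d))) ⊕ (e ↔ (e ↔ f))) → (d → ((c → e) → (d ⊕ f))) = True → True = True

True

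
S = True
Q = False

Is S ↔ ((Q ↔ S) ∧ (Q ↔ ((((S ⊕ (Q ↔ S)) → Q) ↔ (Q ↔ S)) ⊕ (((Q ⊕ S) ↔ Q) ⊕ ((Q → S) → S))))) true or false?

False

Q ↔ S = False ↔ True = False
Q ↔ S = False ↔ True = False
S ⊕ (Q ↔ S) = True ⊕ False = True
(S ⊕ (Q ↔ S)) → Q = True → False = False
Q ↔ S = False ↔ True = False
((S ⊕ (Q ↔ S)) → Q) ↔ (Q ↔ S) = False ↔ False = True
Q ⊕ S = False ⊕ True = True
(Q ⊕ S) ↔ Q = True ↔ False = False
Q → S = False → True = True
(Q → S) → S = True → True = True
((Q ⊕ S) ↔ Q) ⊕ ((Q → S) → S) = False ⊕ True = True
(((S ⊕ (Q ↔ S)) → Q) ↔ (Q ↔ S)) ⊕ (((Q ⊕ S) ↔ Q) ⊕ ((Q → S) → S)) = True ⊕ True = False
Q ↔ ((((S ⊕ (Q ↔ S)) → Q) ↔ (Q ↔ S)) ⊕ (((Q ⊕ S) ↔ Q) ⊕ ((Q → S) → S))) = False ↔ False = True
(Q ↔ S) ∧ (Q ↔ ((((S ⊕ (Q ↔ S)) → Q) ↔ (Q ↔ S)) ⊕ (((Q ⊕ S) ↔ Q) ⊕ ((Q → S) → S)))) = False ∧ True = False
S ↔ ((Q ↔ S) ∧ (Q ↔ ((((S ⊕ (Q ↔ S)) → Q) ↔ (Q ↔ S)) ⊕ (((Q ⊕ S) ↔ Q) ⊕ ((Q → S) → S))))) = True ↔ False = False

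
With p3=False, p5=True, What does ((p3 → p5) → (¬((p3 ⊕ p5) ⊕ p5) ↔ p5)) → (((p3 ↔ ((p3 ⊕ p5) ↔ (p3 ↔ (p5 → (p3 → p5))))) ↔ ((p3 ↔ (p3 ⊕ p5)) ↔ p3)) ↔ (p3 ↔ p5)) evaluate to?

p3 → p5 = False → True = True
p3 ⊕ p5 = False ⊕ True = True
(p3 ⊕ p5) ⊕ p5 = True ⊕ True = False
¬((p3 ⊕ p5) ⊕ p5) = ¬False = True
¬((p3 ⊕ p5) ⊕ p5) ↔ p5 = True ↔ True = True
(p3 → p5) → (¬((p3 ⊕ p5) ⊕ p5) ↔ p5) = True → True = True
p3 ⊕ p5 = False ⊕ True = True
p3 → p5 = False → True = True
p5 → (p3 → p5) = True → True = True
p3 ↔ (p5 → (p3 → p5)) = False ↔ True = False
(p3 ⊕ p5) ↔ (p3 ↔ (p5 → (p3 → p5))) = True ↔ False = False
p3 ↔ ((p3 ⊕ p5) ↔ (p3 ↔ (p5 → (p3 → p5)))) = False ↔ False = True
p3 ⊕ p5 = False ⊕ True = True
p3 ↔ (p3 ⊕ p5) = False ↔ True = False
(p3 ↔ (p3 ⊕ p5)) ↔ p3 = False ↔ False = True
(p3 ↔ ((p3 ⊕ p5) ↔ (p3 ↔ (p5 → (p3 → p5))))) ↔ ((p3 ↔ (p3 ⊕ p5)) ↔ p3) = True ↔ True = True
p3 ↔ p5 = False ↔ True = False
((p3 ↔ ((p3 ⊕ p5) ↔ (p3 ↔ (p5 → (p3 → p5))))) ↔ ((p3 ↔ (p3 ⊕ p5)) ↔ p3)) ↔ (p3 ↔ p5) = True ↔ False = False
((p3 → p5) → (¬((p3 ⊕ p5) ⊕ p5) ↔ p5)) → (((p3 ↔ ((p3 ⊕ p5) ↔ (p3 ↔ (p5 → (p3 → p5))))) ↔ ((p3 ↔ (p3 ⊕ p5)) ↔ p3)) ↔ (p3 ↔ p5)) = True → False = False

False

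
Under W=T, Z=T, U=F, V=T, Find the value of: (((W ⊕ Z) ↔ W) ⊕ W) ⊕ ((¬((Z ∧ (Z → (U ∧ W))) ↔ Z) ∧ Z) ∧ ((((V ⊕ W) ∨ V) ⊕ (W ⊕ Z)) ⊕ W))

T

Substituting W=T, Z=T, U=F, V=T:
W ⊕ Z = T ⊕ T = F
(W ⊕ Z) ↔ W = F ↔ T = F
((W ⊕ Z) ↔ W) ⊕ W = F ⊕ T = T
U ∧ W = F ∧ T = F
Z → (U ∧ W) = T → F = F
Z ∧ (Z → (U ∧ W)) = T ∧ F = F
(Z ∧ (Z → (U ∧ W))) ↔ Z = F ↔ T = F
¬((Z ∧ (Z → (U ∧ W))) ↔ Z) = ¬F = T
¬((Z ∧ (Z → (U ∧ W))) ↔ Z) ∧ Z = T ∧ T = T
V ⊕ W = T ⊕ T = F
(V ⊕ W) ∨ V = F ∨ T = T
W ⊕ Z = T ⊕ T = F
((V ⊕ W) ∨ V) ⊕ (W ⊕ Z) = T ⊕ F = T
(((V ⊕ W) ∨ V) ⊕ (W ⊕ Z)) ⊕ W = T ⊕ T = F
(¬((Z ∧ (Z → (U ∧ W))) ↔ Z) ∧ Z) ∧ ((((V ⊕ W) ∨ V) ⊕ (W ⊕ Z)) ⊕ W) = T ∧ F = F
(((W ⊕ Z) ↔ W) ⊕ W) ⊕ ((¬((Z ∧ (Z → (U ∧ W))) ↔ Z) ∧ Z) ∧ ((((V ⊕ W) ∨ V) ⊕ (W ⊕ Z)) ⊕ W)) = T ⊕ F = T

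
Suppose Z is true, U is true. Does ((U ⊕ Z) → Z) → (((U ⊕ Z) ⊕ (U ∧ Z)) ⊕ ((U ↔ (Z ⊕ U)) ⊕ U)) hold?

U ⊕ Z = T ⊕ T = F
(U ⊕ Z) → Z = F → T = T
U ⊕ Z = T ⊕ T = F
U ∧ Z = T ∧ T = T
(U ⊕ Z) ⊕ (U ∧ Z) = F ⊕ T = T
Z ⊕ U = T ⊕ T = F
U ↔ (Z ⊕ U) = T ↔ F = F
(U ↔ (Z ⊕ U)) ⊕ U = F ⊕ T = T
((U ⊕ Z) ⊕ (U ∧ Z)) ⊕ ((U ↔ (Z ⊕ U)) ⊕ U) = T ⊕ T = F
((U ⊕ Z) → Z) → (((U ⊕ Z) ⊕ (U ∧ Z)) ⊕ ((U ↔ (Z ⊕ U)) ⊕ U)) = T → F = F

F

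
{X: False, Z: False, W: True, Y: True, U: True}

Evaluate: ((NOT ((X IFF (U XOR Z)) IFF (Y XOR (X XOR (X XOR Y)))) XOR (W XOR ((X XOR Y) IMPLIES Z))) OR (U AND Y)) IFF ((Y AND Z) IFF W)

U XOR Z = True XOR False = True
X IFF (U XOR Z) = False IFF True = False
X XOR Y = False XOR True = True
X XOR (X XOR Y) = False XOR True = True
Y XOR (X XOR (X XOR Y)) = True XOR True = False
(X IFF (U XOR Z)) IFF (Y XOR (X XOR (X XOR Y))) = False IFF False = True
NOT ((X IFF (U XOR Z)) IFF (Y XOR (X XOR (X XOR Y)))) = NOT True = False
X XOR Y = False XOR True = True
(X XOR Y) IMPLIES Z = True IMPLIES False = False
W XOR ((X XOR Y) IMPLIES Z) = True XOR False = True
NOT ((X IFF (U XOR Z)) IFF (Y XOR (X XOR (X XOR Y)))) XOR (W XOR ((X XOR Y) IMPLIES Z)) = False XOR True = True
U AND Y = True AND True = True
(NOT ((X IFF (U XOR Z)) IFF (Y XOR (X XOR (X XOR Y)))) XOR (W XOR ((X XOR Y) IMPLIES Z))) OR (U AND Y) = True OR True = True
Y AND Z = True AND False = False
(Y AND Z) IFF W = False IFF True = False
((NOT ((X IFF (U XOR Z)) IFF (Y XOR (X XOR (X XOR Y)))) XOR (W XOR ((X XOR Y) IMPLIES Z))) OR (U AND Y)) IFF ((Y AND Z) IFF W) = True IFF False = False

False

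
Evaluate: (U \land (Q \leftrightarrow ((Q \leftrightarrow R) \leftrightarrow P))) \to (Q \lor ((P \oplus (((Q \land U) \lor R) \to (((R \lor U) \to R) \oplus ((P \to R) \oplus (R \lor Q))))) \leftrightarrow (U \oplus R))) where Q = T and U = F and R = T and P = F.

Q \leftrightarrow R = T \leftrightarrow T = T
(Q \leftrightarrow R) \leftrightarrow P = T \leftrightarrow F = F
Q \leftrightarrow ((Q \leftrightarrow R) \leftrightarrow P) = T \leftrightarrow F = F
U \land (Q \leftrightarrow ((Q \leftrightarrow R) \leftrightarrow P)) = F \land F = F
Q \land U = T \land F = F
(Q \land U) \lor R = F \lor T = T
R \lor U = T \lor F = T
(R \lor U) \to R = T \to T = T
P \to R = F \to T = T
R \lor Q = T \lor T = T
(P \to R) \oplus (R \lor Q) = T \oplus T = F
((R \lor U) \to R) \oplus ((P \to R) \oplus (R \lor Q)) = T \oplus F = T
((Q \land U) \lor R) \to (((R \lor U) \to R) \oplus ((P \to R) \oplus (R \lor Q))) = T \to T = T
P \oplus (((Q \land U) \lor R) \to (((R \lor U) \to R) \oplus ((P \to R) \oplus (R \lor Q)))) = F \oplus T = T
U \oplus R = F \oplus T = T
(P \oplus (((Q \land U) \lor R) \to (((R \lor U) \to R) \oplus ((P \to R) \oplus (R \lor Q))))) \leftrightarrow (U \oplus R) = T \leftrightarrow T = T
Q \lor ((P \oplus (((Q \land U) \lor R) \to (((R \lor U) \to R) \oplus ((P \to R) \oplus (R \lor Q))))) \leftrightarrow (U \oplus R)) = T \lor T = T
(U \land (Q \leftrightarrow ((Q \leftrightarrow R) \leftrightarrow P))) \to (Q \lor ((P \oplus (((Q \land U) \lor R) \to (((R \lor U) \to R) \oplus ((P \to R) \oplus (R \lor Q))))) \leftrightarrow (U \oplus R))) = F \to T = T

T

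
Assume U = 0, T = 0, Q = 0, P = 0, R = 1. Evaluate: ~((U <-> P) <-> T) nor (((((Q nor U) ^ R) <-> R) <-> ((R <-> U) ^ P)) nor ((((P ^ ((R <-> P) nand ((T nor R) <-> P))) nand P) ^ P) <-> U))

U <-> P = 0 <-> 0 = 1
(U <-> P) <-> T = 1 <-> 0 = 0
~((U <-> P) <-> T) = ~0 = 1
Q nor U = 0 nor 0 = 1
(Q nor U) ^ R = 1 ^ 1 = 0
((Q nor U) ^ R) <-> R = 0 <-> 1 = 0
R <-> U = 1 <-> 0 = 0
(R <-> U) ^ P = 0 ^ 0 = 0
(((Q nor U) ^ R) <-> R) <-> ((R <-> U) ^ P) = 0 <-> 0 = 1
R <-> P = 1 <-> 0 = 0
T nor R = 0 nor 1 = 0
(T nor R) <-> P = 0 <-> 0 = 1
(R <-> P) nand ((T nor R) <-> P) = 0 nand 1 = 1
P ^ ((R <-> P) nand ((T nor R) <-> P)) = 0 ^ 1 = 1
(P ^ ((R <-> P) nand ((T nor R) <-> P))) nand P = 1 nand 0 = 1
((P ^ ((R <-> P) nand ((T nor R) <-> P))) nand P) ^ P = 1 ^ 0 = 1
(((P ^ ((R <-> P) nand ((T nor R) <-> P))) nand P) ^ P) <-> U = 1 <-> 0 = 0
((((Q nor U) ^ R) <-> R) <-> ((R <-> U) ^ P)) nor ((((P ^ ((R <-> P) nand ((T nor R) <-> P))) nand P) ^ P) <-> U) = 1 nor 0 = 0
~((U <-> P) <-> T) nor (((((Q nor U) ^ R) <-> R) <-> ((R <-> U) ^ P)) nor ((((P ^ ((R <-> P) nand ((T nor R) <-> P))) nand P) ^ P) <-> U)) = 1 nor 0 = 0

0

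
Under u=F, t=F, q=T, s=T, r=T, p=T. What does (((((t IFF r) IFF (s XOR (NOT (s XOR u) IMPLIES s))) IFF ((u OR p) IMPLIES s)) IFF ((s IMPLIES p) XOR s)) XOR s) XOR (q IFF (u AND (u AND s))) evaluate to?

Substituting u=F, t=F, q=T, s=T, r=T, p=T:
t IFF r = F IFF T = F
s XOR u = T XOR F = T
NOT (s XOR u) = NOT T = F
NOT (s XOR u) IMPLIES s = F IMPLIES T = T
s XOR (NOT (s XOR u) IMPLIES s) = T XOR T = F
(t IFF r) IFF (s XOR (NOT (s XOR u) IMPLIES s)) = F IFF F = T
u OR p = F OR T = T
(u OR p) IMPLIES s = T IMPLIES T = T
((t IFF r) IFF (s XOR (NOT (s XOR u) IMPLIES s))) IFF ((u OR p) IMPLIES s) = T IFF T = T
s IMPLIES p = T IMPLIES T = T
(s IMPLIES p) XOR s = T XOR T = F
(((t IFF r) IFF (s XOR (NOT (s XOR u) IMPLIES s))) IFF ((u OR p) IMPLIES s)) IFF ((s IMPLIES p) XOR s) = T IFF F = F
((((t IFF r) IFF (s XOR (NOT (s XOR u) IMPLIES s))) IFF ((u OR p) IMPLIES s)) IFF ((s IMPLIES p) XOR s)) XOR s = F XOR T = T
u AND s = F AND T = F
u AND (u AND s) = F AND F = F
q IFF (u AND (u AND s)) = T IFF F = F
(((((t IFF r) IFF (s XOR (NOT (s XOR u) IMPLIES s))) IFF ((u OR p) IMPLIES s)) IFF ((s IMPLIES p) XOR s)) XOR s) XOR (q IFF (u AND (u AND s))) = T XOR F = T

T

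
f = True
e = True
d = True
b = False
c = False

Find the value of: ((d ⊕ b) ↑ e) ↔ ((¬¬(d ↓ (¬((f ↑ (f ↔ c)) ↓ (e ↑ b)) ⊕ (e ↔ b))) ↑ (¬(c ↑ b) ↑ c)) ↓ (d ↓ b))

True

d ⊕ b = True ⊕ False = True
(d ⊕ b) ↑ e = True ↑ True = False
f ↔ c = True ↔ False = False
f ↑ (f ↔ c) = True ↑ False = True
e ↑ b = True ↑ False = True
(f ↑ (f ↔ c)) ↓ (e ↑ b) = True ↓ True = False
¬((f ↑ (f ↔ c)) ↓ (e ↑ b)) = ¬False = True
e ↔ b = True ↔ False = False
¬((f ↑ (f ↔ c)) ↓ (e ↑ b)) ⊕ (e ↔ b) = True ⊕ False = True
d ↓ (¬((f ↑ (f ↔ c)) ↓ (e ↑ b)) ⊕ (e ↔ b)) = True ↓ True = False
¬(d ↓ (¬((f ↑ (f ↔ c)) ↓ (e ↑ b)) ⊕ (e ↔ b))) = ¬False = True
¬¬(d ↓ (¬((f ↑ (f ↔ c)) ↓ (e ↑ b)) ⊕ (e ↔ b))) = ¬True = False
c ↑ b = False ↑ False = True
¬(c ↑ b) = ¬True = False
¬(c ↑ b) ↑ c = False ↑ False = True
¬¬(d ↓ (¬((f ↑ (f ↔ c)) ↓ (e ↑ b)) ⊕ (e ↔ b))) ↑ (¬(c ↑ b) ↑ c) = False ↑ True = True
d ↓ b = True ↓ False = False
(¬¬(d ↓ (¬((f ↑ (f ↔ c)) ↓ (e ↑ b)) ⊕ (e ↔ b))) ↑ (¬(c ↑ b) ↑ c)) ↓ (d ↓ b) = True ↓ False = False
((d ⊕ b) ↑ e) ↔ ((¬¬(d ↓ (¬((f ↑ (f ↔ c)) ↓ (e ↑ b)) ⊕ (e ↔ b))) ↑ (¬(c ↑ b) ↑ c)) ↓ (d ↓ b)) = False ↔ False = True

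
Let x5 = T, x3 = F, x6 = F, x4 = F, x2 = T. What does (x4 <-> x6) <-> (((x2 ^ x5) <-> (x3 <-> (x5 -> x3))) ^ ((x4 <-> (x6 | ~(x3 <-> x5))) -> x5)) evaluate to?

x4 <-> x6 = F <-> F = T
x2 ^ x5 = T ^ T = F
x5 -> x3 = T -> F = F
x3 <-> (x5 -> x3) = F <-> F = T
(x2 ^ x5) <-> (x3 <-> (x5 -> x3)) = F <-> T = F
x3 <-> x5 = F <-> T = F
~(x3 <-> x5) = ~F = T
x6 | ~(x3 <-> x5) = F | T = T
x4 <-> (x6 | ~(x3 <-> x5)) = F <-> T = F
(x4 <-> (x6 | ~(x3 <-> x5))) -> x5 = F -> T = T
((x2 ^ x5) <-> (x3 <-> (x5 -> x3))) ^ ((x4 <-> (x6 | ~(x3 <-> x5))) -> x5) = F ^ T = T
(x4 <-> x6) <-> (((x2 ^ x5) <-> (x3 <-> (x5 -> x3))) ^ ((x4 <-> (x6 | ~(x3 <-> x5))) -> x5)) = T <-> T = T

T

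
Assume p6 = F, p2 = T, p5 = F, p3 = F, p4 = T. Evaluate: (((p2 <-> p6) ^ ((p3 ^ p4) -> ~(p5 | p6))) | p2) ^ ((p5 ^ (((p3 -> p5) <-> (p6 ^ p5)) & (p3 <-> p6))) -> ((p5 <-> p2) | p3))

p2 <-> p6 = T <-> F = F
p3 ^ p4 = F ^ T = T
p5 | p6 = F | F = F
~(p5 | p6) = ~F = T
(p3 ^ p4) -> ~(p5 | p6) = T -> T = T
(p2 <-> p6) ^ ((p3 ^ p4) -> ~(p5 | p6)) = F ^ T = T
((p2 <-> p6) ^ ((p3 ^ p4) -> ~(p5 | p6))) | p2 = T | T = T
p3 -> p5 = F -> F = T
p6 ^ p5 = F ^ F = F
(p3 -> p5) <-> (p6 ^ p5) = T <-> F = F
p3 <-> p6 = F <-> F = T
((p3 -> p5) <-> (p6 ^ p5)) & (p3 <-> p6) = F & T = F
p5 ^ (((p3 -> p5) <-> (p6 ^ p5)) & (p3 <-> p6)) = F ^ F = F
p5 <-> p2 = F <-> T = F
(p5 <-> p2) | p3 = F | F = F
(p5 ^ (((p3 -> p5) <-> (p6 ^ p5)) & (p3 <-> p6))) -> ((p5 <-> p2) | p3) = F -> F = T
(((p2 <-> p6) ^ ((p3 ^ p4) -> ~(p5 | p6))) | p2) ^ ((p5 ^ (((p3 -> p5) <-> (p6 ^ p5)) & (p3 <-> p6))) -> ((p5 <-> p2) | p3)) = T ^ T = F

F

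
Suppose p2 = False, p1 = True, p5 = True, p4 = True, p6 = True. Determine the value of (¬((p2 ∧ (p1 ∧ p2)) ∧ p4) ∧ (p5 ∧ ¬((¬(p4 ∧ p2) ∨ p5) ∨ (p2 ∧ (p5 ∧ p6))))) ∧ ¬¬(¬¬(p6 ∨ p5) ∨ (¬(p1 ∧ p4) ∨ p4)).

False

p1 ∧ p2 = True ∧ False = False
p2 ∧ (p1 ∧ p2) = False ∧ False = False
(p2 ∧ (p1 ∧ p2)) ∧ p4 = False ∧ True = False
¬((p2 ∧ (p1 ∧ p2)) ∧ p4) = ¬False = True
p4 ∧ p2 = True ∧ False = False
¬(p4 ∧ p2) = ¬False = True
¬(p4 ∧ p2) ∨ p5 = True ∨ True = True
p5 ∧ p6 = True ∧ True = True
p2 ∧ (p5 ∧ p6) = False ∧ True = False
(¬(p4 ∧ p2) ∨ p5) ∨ (p2 ∧ (p5 ∧ p6)) = True ∨ False = True
¬((¬(p4 ∧ p2) ∨ p5) ∨ (p2 ∧ (p5 ∧ p6))) = ¬True = False
p5 ∧ ¬((¬(p4 ∧ p2) ∨ p5) ∨ (p2 ∧ (p5 ∧ p6))) = True ∧ False = False
¬((p2 ∧ (p1 ∧ p2)) ∧ p4) ∧ (p5 ∧ ¬((¬(p4 ∧ p2) ∨ p5) ∨ (p2 ∧ (p5 ∧ p6)))) = True ∧ False = False
p6 ∨ p5 = True ∨ True = True
¬(p6 ∨ p5) = ¬True = False
¬¬(p6 ∨ p5) = ¬False = True
p1 ∧ p4 = True ∧ True = True
¬(p1 ∧ p4) = ¬True = False
¬(p1 ∧ p4) ∨ p4 = False ∨ True = True
¬¬(p6 ∨ p5) ∨ (¬(p1 ∧ p4) ∨ p4) = True ∨ True = True
¬(¬¬(p6 ∨ p5) ∨ (¬(p1 ∧ p4) ∨ p4)) = ¬True = False
¬¬(¬¬(p6 ∨ p5) ∨ (¬(p1 ∧ p4) ∨ p4)) = ¬False = True
(¬((p2 ∧ (p1 ∧ p2)) ∧ p4) ∧ (p5 ∧ ¬((¬(p4 ∧ p2) ∨ p5) ∨ (p2 ∧ (p5 ∧ p6))))) ∧ ¬¬(¬¬(p6 ∨ p5) ∨ (¬(p1 ∧ p4) ∨ p4)) = False ∧ True = False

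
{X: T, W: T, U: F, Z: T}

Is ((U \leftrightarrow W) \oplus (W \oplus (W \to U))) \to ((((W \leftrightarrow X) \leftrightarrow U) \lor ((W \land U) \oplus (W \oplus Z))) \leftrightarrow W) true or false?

F

U \leftrightarrow W = F \leftrightarrow T = F
W \to U = T \to F = F
W \oplus (W \to U) = T \oplus F = T
(U \leftrightarrow W) \oplus (W \oplus (W \to U)) = F \oplus T = T
W \leftrightarrow X = T \leftrightarrow T = T
(W \leftrightarrow X) \leftrightarrow U = T \leftrightarrow F = F
W \land U = T \land F = F
W \oplus Z = T \oplus T = F
(W \land U) \oplus (W \oplus Z) = F \oplus F = F
((W \leftrightarrow X) \leftrightarrow U) \lor ((W \land U) \oplus (W \oplus Z)) = F \lor F = F
(((W \leftrightarrow X) \leftrightarrow U) \lor ((W \land U) \oplus (W \oplus Z))) \leftrightarrow W = F \leftrightarrow T = F
((U \leftrightarrow W) \oplus (W \oplus (W \to U))) \to ((((W \leftrightarrow X) \leftrightarrow U) \lor ((W \land U) \oplus (W \oplus Z))) \leftrightarrow W) = T \to F = F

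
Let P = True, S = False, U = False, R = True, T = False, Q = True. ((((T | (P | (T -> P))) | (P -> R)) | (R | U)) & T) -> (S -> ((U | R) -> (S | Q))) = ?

Substituting P=True, S=False, U=False, R=True, T=False, Q=True:
T -> P = False -> True = True
P | (T -> P) = True | True = True
T | (P | (T -> P)) = False | True = True
P -> R = True -> True = True
(T | (P | (T -> P))) | (P -> R) = True | True = True
R | U = True | False = True
((T | (P | (T -> P))) | (P -> R)) | (R | U) = True | True = True
(((T | (P | (T -> P))) | (P -> R)) | (R | U)) & T = True & False = False
U | R = False | True = True
S | Q = False | True = True
(U | R) -> (S | Q) = True -> True = True
S -> ((U | R) -> (S | Q)) = False -> True = True
((((T | (P | (T -> P))) | (P -> R)) | (R | U)) & T) -> (S -> ((U | R) -> (S | Q))) = False -> True = True

True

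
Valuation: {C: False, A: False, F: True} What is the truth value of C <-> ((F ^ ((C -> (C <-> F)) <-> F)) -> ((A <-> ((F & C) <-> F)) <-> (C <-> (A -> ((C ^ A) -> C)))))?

False

C <-> F = False <-> True = False
C -> (C <-> F) = False -> False = True
(C -> (C <-> F)) <-> F = True <-> True = True
F ^ ((C -> (C <-> F)) <-> F) = True ^ True = False
F & C = True & False = False
(F & C) <-> F = False <-> True = False
A <-> ((F & C) <-> F) = False <-> False = True
C ^ A = False ^ False = False
(C ^ A) -> C = False -> False = True
A -> ((C ^ A) -> C) = False -> True = True
C <-> (A -> ((C ^ A) -> C)) = False <-> True = False
(A <-> ((F & C) <-> F)) <-> (C <-> (A -> ((C ^ A) -> C))) = True <-> False = False
(F ^ ((C -> (C <-> F)) <-> F)) -> ((A <-> ((F & C) <-> F)) <-> (C <-> (A -> ((C ^ A) -> C)))) = False -> False = True
C <-> ((F ^ ((C -> (C <-> F)) <-> F)) -> ((A <-> ((F & C) <-> F)) <-> (C <-> (A -> ((C ^ A) -> C))))) = False <-> True = False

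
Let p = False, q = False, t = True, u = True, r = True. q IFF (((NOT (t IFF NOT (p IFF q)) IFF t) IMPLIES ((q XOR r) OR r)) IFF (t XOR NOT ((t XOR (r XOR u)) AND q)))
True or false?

True

p IFF q = False IFF False = True
NOT (p IFF q) = NOT True = False
t IFF NOT (p IFF q) = True IFF False = False
NOT (t IFF NOT (p IFF q)) = NOT False = True
NOT (t IFF NOT (p IFF q)) IFF t = True IFF True = True
q XOR r = False XOR True = True
(q XOR r) OR r = True OR True = True
(NOT (t IFF NOT (p IFF q)) IFF t) IMPLIES ((q XOR r) OR r) = True IMPLIES True = True
r XOR u = True XOR True = False
t XOR (r XOR u) = True XOR False = True
(t XOR (r XOR u)) AND q = True AND False = False
NOT ((t XOR (r XOR u)) AND q) = NOT False = True
t XOR NOT ((t XOR (r XOR u)) AND q) = True XOR True = False
((NOT (t IFF NOT (p IFF q)) IFF t) IMPLIES ((q XOR r) OR r)) IFF (t XOR NOT ((t XOR (r XOR u)) AND q)) = True IFF False = False
q IFF (((NOT (t IFF NOT (p IFF q)) IFF t) IMPLIES ((q XOR r) OR r)) IFF (t XOR NOT ((t XOR (r XOR u)) AND q))) = False IFF False = True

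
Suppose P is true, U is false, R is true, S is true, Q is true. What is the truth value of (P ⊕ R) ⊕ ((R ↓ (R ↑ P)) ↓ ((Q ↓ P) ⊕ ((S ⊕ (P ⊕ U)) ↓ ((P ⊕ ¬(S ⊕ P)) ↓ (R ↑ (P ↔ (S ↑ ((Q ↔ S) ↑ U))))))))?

F

P ⊕ R = T ⊕ T = F
R ↑ P = T ↑ T = F
R ↓ (R ↑ P) = T ↓ F = F
Q ↓ P = T ↓ T = F
P ⊕ U = T ⊕ F = T
S ⊕ (P ⊕ U) = T ⊕ T = F
S ⊕ P = T ⊕ T = F
¬(S ⊕ P) = ¬F = T
P ⊕ ¬(S ⊕ P) = T ⊕ T = F
Q ↔ S = T ↔ T = T
(Q ↔ S) ↑ U = T ↑ F = T
S ↑ ((Q ↔ S) ↑ U) = T ↑ T = F
P ↔ (S ↑ ((Q ↔ S) ↑ U)) = T ↔ F = F
R ↑ (P ↔ (S ↑ ((Q ↔ S) ↑ U))) = T ↑ F = T
(P ⊕ ¬(S ⊕ P)) ↓ (R ↑ (P ↔ (S ↑ ((Q ↔ S) ↑ U)))) = F ↓ T = F
(S ⊕ (P ⊕ U)) ↓ ((P ⊕ ¬(S ⊕ P)) ↓ (R ↑ (P ↔ (S ↑ ((Q ↔ S) ↑ U))))) = F ↓ F = T
(Q ↓ P) ⊕ ((S ⊕ (P ⊕ U)) ↓ ((P ⊕ ¬(S ⊕ P)) ↓ (R ↑ (P ↔ (S ↑ ((Q ↔ S) ↑ U)))))) = F ⊕ T = T
(R ↓ (R ↑ P)) ↓ ((Q ↓ P) ⊕ ((S ⊕ (P ⊕ U)) ↓ ((P ⊕ ¬(S ⊕ P)) ↓ (R ↑ (P ↔ (S ↑ ((Q ↔ S) ↑ U))))))) = F ↓ T = F
(P ⊕ R) ⊕ ((R ↓ (R ↑ P)) ↓ ((Q ↓ P) ⊕ ((S ⊕ (P ⊕ U)) ↓ ((P ⊕ ¬(S ⊕ P)) ↓ (R ↑ (P ↔ (S ↑ ((Q ↔ S) ↑ U)))))))) = F ⊕ F = F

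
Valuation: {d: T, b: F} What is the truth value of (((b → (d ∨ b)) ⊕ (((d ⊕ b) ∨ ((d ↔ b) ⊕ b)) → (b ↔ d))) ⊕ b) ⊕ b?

d ∨ b = T ∨ F = T
b → (d ∨ b) = F → T = T
d ⊕ b = T ⊕ F = T
d ↔ b = T ↔ F = F
(d ↔ b) ⊕ b = F ⊕ F = F
(d ⊕ b) ∨ ((d ↔ b) ⊕ b) = T ∨ F = T
b ↔ d = F ↔ T = F
((d ⊕ b) ∨ ((d ↔ b) ⊕ b)) → (b ↔ d) = T → F = F
(b → (d ∨ b)) ⊕ (((d ⊕ b) ∨ ((d ↔ b) ⊕ b)) → (b ↔ d)) = T ⊕ F = T
((b → (d ∨ b)) ⊕ (((d ⊕ b) ∨ ((d ↔ b) ⊕ b)) → (b ↔ d))) ⊕ b = T ⊕ F = T
(((b → (d ∨ b)) ⊕ (((d ⊕ b) ∨ ((d ↔ b) ⊕ b)) → (b ↔ d))) ⊕ b) ⊕ b = T ⊕ F = T

T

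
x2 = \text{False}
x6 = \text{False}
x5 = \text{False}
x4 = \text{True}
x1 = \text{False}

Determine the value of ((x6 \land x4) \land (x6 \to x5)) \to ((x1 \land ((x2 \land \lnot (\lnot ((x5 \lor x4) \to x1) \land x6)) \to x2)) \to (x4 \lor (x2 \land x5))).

Substituting x2=\text{False}, x6=\text{False}, x5=\text{False}, x4=\text{True}, x1=\text{False}:
x6 \land x4 = \text{False} \land \text{True} = \text{False}
x6 \to x5 = \text{False} \to \text{False} = \text{True}
(x6 \land x4) \land (x6 \to x5) = \text{False} \land \text{True} = \text{False}
x5 \lor x4 = \text{False} \lor \text{True} = \text{True}
(x5 \lor x4) \to x1 = \text{True} \to \text{False} = \text{False}
\lnot ((x5 \lor x4) \to x1) = \lnot \text{False} = \text{True}
\lnot ((x5 \lor x4) \to x1) \land x6 = \text{True} \land \text{False} = \text{False}
\lnot (\lnot ((x5 \lor x4) \to x1) \land x6) = \lnot \text{False} = \text{True}
x2 \land \lnot (\lnot ((x5 \lor x4) \to x1) \land x6) = \text{False} \land \text{True} = \text{False}
(x2 \land \lnot (\lnot ((x5 \lor x4) \to x1) \land x6)) \to x2 = \text{False} \to \text{False} = \text{True}
x1 \land ((x2 \land \lnot (\lnot ((x5 \lor x4) \to x1) \land x6)) \to x2) = \text{False} \land \text{True} = \text{False}
x2 \land x5 = \text{False} \land \text{False} = \text{False}
x4 \lor (x2 \land x5) = \text{True} \lor \text{False} = \text{True}
(x1 \land ((x2 \land \lnot (\lnot ((x5 \lor x4) \to x1) \land x6)) \to x2)) \to (x4 \lor (x2 \land x5)) = \text{False} \to \text{True} = \text{True}
((x6 \land x4) \land (x6 \to x5)) \to ((x1 \land ((x2 \land \lnot (\lnot ((x5 \lor x4) \to x1) \land x6)) \to x2)) \to (x4 \lor (x2 \land x5))) = \text{False} \to \text{True} = \text{True}

\text{True}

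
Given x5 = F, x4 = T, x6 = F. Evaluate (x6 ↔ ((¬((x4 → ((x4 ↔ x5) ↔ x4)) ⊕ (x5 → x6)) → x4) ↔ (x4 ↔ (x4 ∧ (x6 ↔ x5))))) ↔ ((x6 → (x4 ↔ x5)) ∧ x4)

x4 ↔ x5 = T ↔ F = F
(x4 ↔ x5) ↔ x4 = F ↔ T = F
x4 → ((x4 ↔ x5) ↔ x4) = T → F = F
x5 → x6 = F → F = T
(x4 → ((x4 ↔ x5) ↔ x4)) ⊕ (x5 → x6) = F ⊕ T = T
¬((x4 → ((x4 ↔ x5) ↔ x4)) ⊕ (x5 → x6)) = ¬T = F
¬((x4 → ((x4 ↔ x5) ↔ x4)) ⊕ (x5 → x6)) → x4 = F → T = T
x6 ↔ x5 = F ↔ F = T
x4 ∧ (x6 ↔ x5) = T ∧ T = T
x4 ↔ (x4 ∧ (x6 ↔ x5)) = T ↔ T = T
(¬((x4 → ((x4 ↔ x5) ↔ x4)) ⊕ (x5 → x6)) → x4) ↔ (x4 ↔ (x4 ∧ (x6 ↔ x5))) = T ↔ T = T
x6 ↔ ((¬((x4 → ((x4 ↔ x5) ↔ x4)) ⊕ (x5 → x6)) → x4) ↔ (x4 ↔ (x4 ∧ (x6 ↔ x5)))) = F ↔ T = F
x4 ↔ x5 = T ↔ F = F
x6 → (x4 ↔ x5) = F → F = T
(x6 → (x4 ↔ x5)) ∧ x4 = T ∧ T = T
(x6 ↔ ((¬((x4 → ((x4 ↔ x5) ↔ x4)) ⊕ (x5 → x6)) → x4) ↔ (x4 ↔ (x4 ∧ (x6 ↔ x5))))) ↔ ((x6 → (x4 ↔ x5)) ∧ x4) = F ↔ T = F

F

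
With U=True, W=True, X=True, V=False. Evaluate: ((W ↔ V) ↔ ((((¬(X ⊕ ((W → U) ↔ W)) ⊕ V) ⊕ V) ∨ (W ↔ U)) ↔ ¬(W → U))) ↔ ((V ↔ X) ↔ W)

W ↔ V = True ↔ False = False
W → U = True → True = True
(W → U) ↔ W = True ↔ True = True
X ⊕ ((W → U) ↔ W) = True ⊕ True = False
¬(X ⊕ ((W → U) ↔ W)) = ¬False = True
¬(X ⊕ ((W → U) ↔ W)) ⊕ V = True ⊕ False = True
(¬(X ⊕ ((W → U) ↔ W)) ⊕ V) ⊕ V = True ⊕ False = True
W ↔ U = True ↔ True = True
((¬(X ⊕ ((W → U) ↔ W)) ⊕ V) ⊕ V) ∨ (W ↔ U) = True ∨ True = True
W → U = True → True = True
¬(W → U) = ¬True = False
(((¬(X ⊕ ((W → U) ↔ W)) ⊕ V) ⊕ V) ∨ (W ↔ U)) ↔ ¬(W → U) = True ↔ False = False
(W ↔ V) ↔ ((((¬(X ⊕ ((W → U) ↔ W)) ⊕ V) ⊕ V) ∨ (W ↔ U)) ↔ ¬(W → U)) = False ↔ False = True
V ↔ X = False ↔ True = False
(V ↔ X) ↔ W = False ↔ True = False
((W ↔ V) ↔ ((((¬(X ⊕ ((W → U) ↔ W)) ⊕ V) ⊕ V) ∨ (W ↔ U)) ↔ ¬(W → U))) ↔ ((V ↔ X) ↔ W) = True ↔ False = False

False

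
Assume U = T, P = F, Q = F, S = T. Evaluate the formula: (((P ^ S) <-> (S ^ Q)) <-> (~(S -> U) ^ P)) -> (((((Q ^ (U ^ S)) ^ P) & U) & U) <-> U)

T

P ^ S = F ^ T = T
S ^ Q = T ^ F = T
(P ^ S) <-> (S ^ Q) = T <-> T = T
S -> U = T -> T = T
~(S -> U) = ~T = F
~(S -> U) ^ P = F ^ F = F
((P ^ S) <-> (S ^ Q)) <-> (~(S -> U) ^ P) = T <-> F = F
U ^ S = T ^ T = F
Q ^ (U ^ S) = F ^ F = F
(Q ^ (U ^ S)) ^ P = F ^ F = F
((Q ^ (U ^ S)) ^ P) & U = F & T = F
(((Q ^ (U ^ S)) ^ P) & U) & U = F & T = F
((((Q ^ (U ^ S)) ^ P) & U) & U) <-> U = F <-> T = F
(((P ^ S) <-> (S ^ Q)) <-> (~(S -> U) ^ P)) -> (((((Q ^ (U ^ S)) ^ P) & U) & U) <-> U) = F -> F = T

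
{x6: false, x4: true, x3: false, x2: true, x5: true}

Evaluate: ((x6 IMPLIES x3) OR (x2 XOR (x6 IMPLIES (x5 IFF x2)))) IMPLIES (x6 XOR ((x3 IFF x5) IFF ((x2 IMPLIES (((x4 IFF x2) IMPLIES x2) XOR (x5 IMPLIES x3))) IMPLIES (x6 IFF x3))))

false

x6 IMPLIES x3 = false IMPLIES false = true
x5 IFF x2 = true IFF true = true
x6 IMPLIES (x5 IFF x2) = false IMPLIES true = true
x2 XOR (x6 IMPLIES (x5 IFF x2)) = true XOR true = false
(x6 IMPLIES x3) OR (x2 XOR (x6 IMPLIES (x5 IFF x2))) = true OR false = true
x3 IFF x5 = false IFF true = false
x4 IFF x2 = true IFF true = true
(x4 IFF x2) IMPLIES x2 = true IMPLIES true = true
x5 IMPLIES x3 = true IMPLIES false = false
((x4 IFF x2) IMPLIES x2) XOR (x5 IMPLIES x3) = true XOR false = true
x2 IMPLIES (((x4 IFF x2) IMPLIES x2) XOR (x5 IMPLIES x3)) = true IMPLIES true = true
x6 IFF x3 = false IFF false = true
(x2 IMPLIES (((x4 IFF x2) IMPLIES x2) XOR (x5 IMPLIES x3))) IMPLIES (x6 IFF x3) = true IMPLIES true = true
(x3 IFF x5) IFF ((x2 IMPLIES (((x4 IFF x2) IMPLIES x2) XOR (x5 IMPLIES x3))) IMPLIES (x6 IFF x3)) = false IFF true = false
x6 XOR ((x3 IFF x5) IFF ((x2 IMPLIES (((x4 IFF x2) IMPLIES x2) XOR (x5 IMPLIES x3))) IMPLIES (x6 IFF x3))) = false XOR false = false
((x6 IMPLIES x3) OR (x2 XOR (x6 IMPLIES (x5 IFF x2)))) IMPLIES (x6 XOR ((x3 IFF x5) IFF ((x2 IMPLIES (((x4 IFF x2) IMPLIES x2) XOR (x5 IMPLIES x3))) IMPLIES (x6 IFF x3)))) = true IMPLIES false = false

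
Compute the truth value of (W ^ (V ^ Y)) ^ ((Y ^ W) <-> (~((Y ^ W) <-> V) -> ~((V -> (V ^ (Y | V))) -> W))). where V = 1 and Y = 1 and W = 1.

V ^ Y = 1 ^ 1 = 0
W ^ (V ^ Y) = 1 ^ 0 = 1
Y ^ W = 1 ^ 1 = 0
Y ^ W = 1 ^ 1 = 0
(Y ^ W) <-> V = 0 <-> 1 = 0
~((Y ^ W) <-> V) = ~0 = 1
Y | V = 1 | 1 = 1
V ^ (Y | V) = 1 ^ 1 = 0
V -> (V ^ (Y | V)) = 1 -> 0 = 0
(V -> (V ^ (Y | V))) -> W = 0 -> 1 = 1
~((V -> (V ^ (Y | V))) -> W) = ~1 = 0
~((Y ^ W) <-> V) -> ~((V -> (V ^ (Y | V))) -> W) = 1 -> 0 = 0
(Y ^ W) <-> (~((Y ^ W) <-> V) -> ~((V -> (V ^ (Y | V))) -> W)) = 0 <-> 0 = 1
(W ^ (V ^ Y)) ^ ((Y ^ W) <-> (~((Y ^ W) <-> V) -> ~((V -> (V ^ (Y | V))) -> W))) = 1 ^ 1 = 0

0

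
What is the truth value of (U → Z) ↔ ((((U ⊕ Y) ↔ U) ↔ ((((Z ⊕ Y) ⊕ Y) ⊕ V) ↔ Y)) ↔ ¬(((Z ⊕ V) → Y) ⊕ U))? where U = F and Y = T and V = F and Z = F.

F

Substituting U=F, Y=T, V=F, Z=F:
U → Z = F → F = T
U ⊕ Y = F ⊕ T = T
(U ⊕ Y) ↔ U = T ↔ F = F
Z ⊕ Y = F ⊕ T = T
(Z ⊕ Y) ⊕ Y = T ⊕ T = F
((Z ⊕ Y) ⊕ Y) ⊕ V = F ⊕ F = F
(((Z ⊕ Y) ⊕ Y) ⊕ V) ↔ Y = F ↔ T = F
((U ⊕ Y) ↔ U) ↔ ((((Z ⊕ Y) ⊕ Y) ⊕ V) ↔ Y) = F ↔ F = T
Z ⊕ V = F ⊕ F = F
(Z ⊕ V) → Y = F → T = T
((Z ⊕ V) → Y) ⊕ U = T ⊕ F = T
¬(((Z ⊕ V) → Y) ⊕ U) = ¬T = F
(((U ⊕ Y) ↔ U) ↔ ((((Z ⊕ Y) ⊕ Y) ⊕ V) ↔ Y)) ↔ ¬(((Z ⊕ V) → Y) ⊕ U) = T ↔ F = F
(U → Z) ↔ ((((U ⊕ Y) ↔ U) ↔ ((((Z ⊕ Y) ⊕ Y) ⊕ V) ↔ Y)) ↔ ¬(((Z ⊕ V) → Y) ⊕ U)) = T ↔ F = F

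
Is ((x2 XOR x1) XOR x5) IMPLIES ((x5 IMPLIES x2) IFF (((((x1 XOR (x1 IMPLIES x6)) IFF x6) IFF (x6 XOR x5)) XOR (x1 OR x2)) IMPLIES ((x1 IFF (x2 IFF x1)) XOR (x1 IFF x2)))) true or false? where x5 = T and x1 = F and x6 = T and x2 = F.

x2 XOR x1 = F XOR F = F
(x2 XOR x1) XOR x5 = F XOR T = T
x5 IMPLIES x2 = T IMPLIES F = F
x1 IMPLIES x6 = F IMPLIES T = T
x1 XOR (x1 IMPLIES x6) = F XOR T = T
(x1 XOR (x1 IMPLIES x6)) IFF x6 = T IFF T = T
x6 XOR x5 = T XOR T = F
((x1 XOR (x1 IMPLIES x6)) IFF x6) IFF (x6 XOR x5) = T IFF F = F
x1 OR x2 = F OR F = F
(((x1 XOR (x1 IMPLIES x6)) IFF x6) IFF (x6 XOR x5)) XOR (x1 OR x2) = F XOR F = F
x2 IFF x1 = F IFF F = T
x1 IFF (x2 IFF x1) = F IFF T = F
x1 IFF x2 = F IFF F = T
(x1 IFF (x2 IFF x1)) XOR (x1 IFF x2) = F XOR T = T
((((x1 XOR (x1 IMPLIES x6)) IFF x6) IFF (x6 XOR x5)) XOR (x1 OR x2)) IMPLIES ((x1 IFF (x2 IFF x1)) XOR (x1 IFF x2)) = F IMPLIES T = T
(x5 IMPLIES x2) IFF (((((x1 XOR (x1 IMPLIES x6)) IFF x6) IFF (x6 XOR x5)) XOR (x1 OR x2)) IMPLIES ((x1 IFF (x2 IFF x1)) XOR (x1 IFF x2))) = F IFF T = F
((x2 XOR x1) XOR x5) IMPLIES ((x5 IMPLIES x2) IFF (((((x1 XOR (x1 IMPLIES x6)) IFF x6) IFF (x6 XOR x5)) XOR (x1 OR x2)) IMPLIES ((x1 IFF (x2 IFF x1)) XOR (x1 IFF x2)))) = T IMPLIES F = F

F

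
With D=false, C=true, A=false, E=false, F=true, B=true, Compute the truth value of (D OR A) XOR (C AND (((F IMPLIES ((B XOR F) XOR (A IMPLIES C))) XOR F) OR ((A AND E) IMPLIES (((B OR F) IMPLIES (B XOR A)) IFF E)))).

true

Substituting D=false, C=true, A=false, E=false, F=true, B=true:
D OR A = false OR false = false
B XOR F = true XOR true = false
A IMPLIES C = false IMPLIES true = true
(B XOR F) XOR (A IMPLIES C) = false XOR true = true
F IMPLIES ((B XOR F) XOR (A IMPLIES C)) = true IMPLIES true = true
(F IMPLIES ((B XOR F) XOR (A IMPLIES C))) XOR F = true XOR true = false
A AND E = false AND false = false
B OR F = true OR true = true
B XOR A = true XOR false = true
(B OR F) IMPLIES (B XOR A) = true IMPLIES true = true
((B OR F) IMPLIES (B XOR A)) IFF E = true IFF false = false
(A AND E) IMPLIES (((B OR F) IMPLIES (B XOR A)) IFF E) = false IMPLIES false = true
((F IMPLIES ((B XOR F) XOR (A IMPLIES C))) XOR F) OR ((A AND E) IMPLIES (((B OR F) IMPLIES (B XOR A)) IFF E)) = false OR true = true
C AND (((F IMPLIES ((B XOR F) XOR (A IMPLIES C))) XOR F) OR ((A AND E) IMPLIES (((B OR F) IMPLIES (B XOR A)) IFF E))) = true AND true = true
(D OR A) XOR (C AND (((F IMPLIES ((B XOR F) XOR (A IMPLIES C))) XOR F) OR ((A AND E) IMPLIES (((B OR F) IMPLIES (B XOR A)) IFF E)))) = false XOR true = true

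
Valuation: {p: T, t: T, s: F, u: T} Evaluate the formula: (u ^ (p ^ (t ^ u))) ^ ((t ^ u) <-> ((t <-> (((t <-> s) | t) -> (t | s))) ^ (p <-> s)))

t ^ u = T ^ T = F
p ^ (t ^ u) = T ^ F = T
u ^ (p ^ (t ^ u)) = T ^ T = F
t ^ u = T ^ T = F
t <-> s = T <-> F = F
(t <-> s) | t = F | T = T
t | s = T | F = T
((t <-> s) | t) -> (t | s) = T -> T = T
t <-> (((t <-> s) | t) -> (t | s)) = T <-> T = T
p <-> s = T <-> F = F
(t <-> (((t <-> s) | t) -> (t | s))) ^ (p <-> s) = T ^ F = T
(t ^ u) <-> ((t <-> (((t <-> s) | t) -> (t | s))) ^ (p <-> s)) = F <-> T = F
(u ^ (p ^ (t ^ u))) ^ ((t ^ u) <-> ((t <-> (((t <-> s) | t) -> (t | s))) ^ (p <-> s))) = F ^ F = F

F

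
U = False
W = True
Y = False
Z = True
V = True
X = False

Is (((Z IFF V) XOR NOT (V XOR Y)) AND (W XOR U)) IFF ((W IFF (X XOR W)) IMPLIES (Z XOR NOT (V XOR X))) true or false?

True

Substituting U=False, W=True, Y=False, Z=True, V=True, X=False:
Z IFF V = True IFF True = True
V XOR Y = True XOR False = True
NOT (V XOR Y) = NOT True = False
(Z IFF V) XOR NOT (V XOR Y) = True XOR False = True
W XOR U = True XOR False = True
((Z IFF V) XOR NOT (V XOR Y)) AND (W XOR U) = True AND True = True
X XOR W = False XOR True = True
W IFF (X XOR W) = True IFF True = True
V XOR X = True XOR False = True
NOT (V XOR X) = NOT True = False
Z XOR NOT (V XOR X) = True XOR False = True
(W IFF (X XOR W)) IMPLIES (Z XOR NOT (V XOR X)) = True IMPLIES True = True
(((Z IFF V) XOR NOT (V XOR Y)) AND (W XOR U)) IFF ((W IFF (X XOR W)) IMPLIES (Z XOR NOT (V XOR X))) = True IFF True = True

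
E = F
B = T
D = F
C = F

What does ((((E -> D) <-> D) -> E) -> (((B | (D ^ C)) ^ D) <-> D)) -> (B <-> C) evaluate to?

T

E -> D = F -> F = T
(E -> D) <-> D = T <-> F = F
((E -> D) <-> D) -> E = F -> F = T
D ^ C = F ^ F = F
B | (D ^ C) = T | F = T
(B | (D ^ C)) ^ D = T ^ F = T
((B | (D ^ C)) ^ D) <-> D = T <-> F = F
(((E -> D) <-> D) -> E) -> (((B | (D ^ C)) ^ D) <-> D) = T -> F = F
B <-> C = T <-> F = F
((((E -> D) <-> D) -> E) -> (((B | (D ^ C)) ^ D) <-> D)) -> (B <-> C) = F -> F = T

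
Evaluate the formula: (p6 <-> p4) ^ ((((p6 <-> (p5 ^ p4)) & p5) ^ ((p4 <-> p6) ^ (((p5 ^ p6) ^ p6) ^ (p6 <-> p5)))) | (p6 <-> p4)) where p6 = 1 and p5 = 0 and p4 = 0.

0

Substituting p6=1, p5=0, p4=0:
p6 <-> p4 = 1 <-> 0 = 0
p5 ^ p4 = 0 ^ 0 = 0
p6 <-> (p5 ^ p4) = 1 <-> 0 = 0
(p6 <-> (p5 ^ p4)) & p5 = 0 & 0 = 0
p4 <-> p6 = 0 <-> 1 = 0
p5 ^ p6 = 0 ^ 1 = 1
(p5 ^ p6) ^ p6 = 1 ^ 1 = 0
p6 <-> p5 = 1 <-> 0 = 0
((p5 ^ p6) ^ p6) ^ (p6 <-> p5) = 0 ^ 0 = 0
(p4 <-> p6) ^ (((p5 ^ p6) ^ p6) ^ (p6 <-> p5)) = 0 ^ 0 = 0
((p6 <-> (p5 ^ p4)) & p5) ^ ((p4 <-> p6) ^ (((p5 ^ p6) ^ p6) ^ (p6 <-> p5))) = 0 ^ 0 = 0
p6 <-> p4 = 1 <-> 0 = 0
(((p6 <-> (p5 ^ p4)) & p5) ^ ((p4 <-> p6) ^ (((p5 ^ p6) ^ p6) ^ (p6 <-> p5)))) | (p6 <-> p4) = 0 | 0 = 0
(p6 <-> p4) ^ ((((p6 <-> (p5 ^ p4)) & p5) ^ ((p4 <-> p6) ^ (((p5 ^ p6) ^ p6) ^ (p6 <-> p5)))) | (p6 <-> p4)) = 0 ^ 0 = 0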